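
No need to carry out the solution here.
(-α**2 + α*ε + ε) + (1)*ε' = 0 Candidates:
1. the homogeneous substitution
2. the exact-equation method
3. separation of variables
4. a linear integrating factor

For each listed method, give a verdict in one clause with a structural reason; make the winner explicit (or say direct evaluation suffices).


Best approach: a linear integrating factor — linear in the unknown with genuine forcing: multiply through by the exponential of the integrated coefficient and the left side closes into one derivative.
- the homogeneous substitution: the slope changes under joint rescaling, failing the degree-zero test.
- the exact-equation method — the cross partial derivatives disagree, so no single potential exists.
- separation of variables: the two dependences are entangled, not a clean product of one-variable pieces.
- a linear integrating factor — yes, a natural case for it.


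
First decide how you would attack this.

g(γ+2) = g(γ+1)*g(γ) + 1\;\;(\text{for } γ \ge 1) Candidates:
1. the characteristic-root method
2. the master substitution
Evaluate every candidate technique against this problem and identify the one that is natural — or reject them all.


Diagnosis: no special technique — nonlinear feedback in the recursion rules out every root- or factor-based technique.
- the characteristic-root method: the recursion is nonlinear in the sequence values, so no linear-modes ansatz applies.
- the master substitution — with no divided-index recursive call, reindexing by powers of a base buys nothing.


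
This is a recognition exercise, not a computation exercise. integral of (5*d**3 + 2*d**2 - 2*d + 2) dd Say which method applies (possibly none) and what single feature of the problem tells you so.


Method: no special technique — a term-by-term power-rule job in d; no substitution or rearrangement earns its keep here.


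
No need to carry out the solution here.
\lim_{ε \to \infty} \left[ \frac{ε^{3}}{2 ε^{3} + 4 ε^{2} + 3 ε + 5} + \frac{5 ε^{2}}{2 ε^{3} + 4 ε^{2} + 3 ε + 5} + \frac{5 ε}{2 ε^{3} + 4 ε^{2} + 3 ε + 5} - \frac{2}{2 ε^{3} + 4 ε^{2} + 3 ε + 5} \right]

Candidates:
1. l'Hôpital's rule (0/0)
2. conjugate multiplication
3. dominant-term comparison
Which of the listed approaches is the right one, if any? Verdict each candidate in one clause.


Best approach: dominant-term comparison — divide through by the highest power of ε; every lower-order term dies and the dominant terms decide the limit.
- l'Hôpital's rule (0/0) — as a single quotient the expression runs to ∞/∞ at the limit point — an at-infinity form of the rule would apply, though the leading-growth comparison is the direct reading.
- conjugate multiplication: the conjugate move applies to radical differences, which this is not.
- dominant-term comparison: applicable, and directly so.


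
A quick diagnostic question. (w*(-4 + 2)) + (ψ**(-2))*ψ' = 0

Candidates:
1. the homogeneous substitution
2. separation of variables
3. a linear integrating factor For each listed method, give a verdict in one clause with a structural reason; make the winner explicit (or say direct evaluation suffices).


Technique: separation of variables — solved for the derivative, the right side splits multiplicatively into a function of each variable alone — divide and integrate each side.
- the homogeneous substitution: the ratio of the variables does not determine the slope.
- separation of variables: yes — fits the structure here.
- a linear integrating factor: the unknown enters nonlinearly (through a power, a denominator, or a transcendental function), which the linear integrating-factor recipe cannot absorb as-is — any repair would come from a preliminary substitution, not the factor.


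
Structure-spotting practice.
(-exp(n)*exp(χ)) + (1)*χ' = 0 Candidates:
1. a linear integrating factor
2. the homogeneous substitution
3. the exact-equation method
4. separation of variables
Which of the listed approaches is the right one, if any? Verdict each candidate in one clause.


Verdict: separation of variables — a product of single-variable factors, exp(n) and exp(χ) — the textbook separable form.
- a linear integrating factor — a nonlinear term in the unknown puts this outside the integrating-factor template.
- the homogeneous substitution: the slope is not a function of the ratio of the variables alone.
- the exact-equation method: no potential function has this form as its differential, as written.
- separation of variables: applies; the problem has the shape this method handles.


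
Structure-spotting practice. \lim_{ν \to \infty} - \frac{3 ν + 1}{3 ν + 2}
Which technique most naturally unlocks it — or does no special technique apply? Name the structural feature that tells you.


Verdict: dominant-term comparison — divide by the highest power of ν present: lower-order terms vanish and the dominant ratio remains. l'Hôpital's at-infinity variant applies to the expression viewed as a single quotient; the leading-term comparison is the direct route.


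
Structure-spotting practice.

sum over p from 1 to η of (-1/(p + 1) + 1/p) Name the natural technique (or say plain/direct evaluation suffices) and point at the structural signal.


Best approach: telescoping — the generic term is a one-step difference of 1/p, so partial sums shortcut to endpoint evaluation.


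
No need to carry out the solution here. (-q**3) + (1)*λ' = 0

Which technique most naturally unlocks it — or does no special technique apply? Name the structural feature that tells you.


Verdict: no special technique — with λ absent the equation is not coupled at all: direct integration in q.


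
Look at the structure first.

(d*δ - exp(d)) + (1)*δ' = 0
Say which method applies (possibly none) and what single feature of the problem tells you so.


Verdict: a linear integrating factor — the equation is linear in δ with coefficient d; multiplying by the integrating factor exp(∫d) makes the left side a perfect derivative.


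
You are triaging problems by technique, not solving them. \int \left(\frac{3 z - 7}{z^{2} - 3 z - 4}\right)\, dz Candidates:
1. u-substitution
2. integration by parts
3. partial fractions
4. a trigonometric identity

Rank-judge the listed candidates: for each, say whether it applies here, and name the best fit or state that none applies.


Method: partial fractions — z^{2} - 3 z - 4 splits into linear pieces, so the quotient is a sum of simple fractions — decompose before integrating.
- u-substitution — no subexpression of the integrand pairs with its own derivative as a factor — individual terms may offer their own substitutions, but any change of variable covering the whole integral would have to be constructed from outside the expression.
- integration by parts: the integrand does not split as a nonconstant polynomial times an exp, sine, cosine of a linear argument, or logarithm — no polynomial-kernel parts product to differentiate one side of.
- partial fractions: applies; the problem has the shape this method handles.
- a trigonometric identity — no sine or cosine appears, so there is nothing for a trigonometric identity to act on.


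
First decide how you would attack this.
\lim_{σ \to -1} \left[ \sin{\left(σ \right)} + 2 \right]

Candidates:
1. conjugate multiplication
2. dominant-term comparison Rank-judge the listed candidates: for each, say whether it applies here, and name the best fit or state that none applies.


Method: no special technique — the expression is continuous at the evaluation point — substitute directly; no indeterminate form appears.
- conjugate multiplication — no divergent radical difference is present for a conjugate pair to cancel.
- dominant-term comparison — leading-power comparison does not apply to this form.


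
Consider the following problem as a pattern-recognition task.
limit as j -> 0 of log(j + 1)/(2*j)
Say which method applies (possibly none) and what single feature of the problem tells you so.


Technique: l'Hôpital's rule (0/0) — numerator and denominator both vanish at 0 — a genuine 0/0 form, which is exactly when l'Hôpital applies. One could equally expand both pieces locally and compare leading terms; the rule does that in one stroke.


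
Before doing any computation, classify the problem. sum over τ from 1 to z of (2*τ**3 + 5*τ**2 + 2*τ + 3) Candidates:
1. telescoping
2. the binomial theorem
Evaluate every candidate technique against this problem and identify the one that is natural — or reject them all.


Diagnosis: no special technique — every summand is a constant multiple of a power of τ — apply the standard power-sum identities one degree at a time.
- telescoping — the terms as presented offer no neighboring cancellation — a telescoping rewrite may exist, but the displayed structure does not hand one over.
- the binomial theorem: there is no sum-raised-to-a-power identity hiding in these terms.


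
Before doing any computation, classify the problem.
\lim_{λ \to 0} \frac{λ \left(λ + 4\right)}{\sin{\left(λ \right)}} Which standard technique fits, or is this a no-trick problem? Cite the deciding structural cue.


Verdict: l'Hôpital's rule (0/0) — plug in 0: top and bottom both hit zero, so differentiate each and retry. A local series expansion at the point resolves it as well; the rule is the packaged version of that step.


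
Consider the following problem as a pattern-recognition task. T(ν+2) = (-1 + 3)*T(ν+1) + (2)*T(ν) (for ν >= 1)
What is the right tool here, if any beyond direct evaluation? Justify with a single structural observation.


Verdict: the characteristic-root method — fixed numeric weights on consecutive terms and no forcing term added: the root method in its home territory.


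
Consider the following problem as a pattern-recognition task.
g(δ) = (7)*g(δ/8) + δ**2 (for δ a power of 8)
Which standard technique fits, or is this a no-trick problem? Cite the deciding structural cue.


Diagnosis: the master substitution — the argument contracts 8-fold per step: reindex δ exponentially and solve the linear recurrence in the new index.


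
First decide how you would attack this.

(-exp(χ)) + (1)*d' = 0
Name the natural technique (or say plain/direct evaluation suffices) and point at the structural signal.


Method: no special technique — the slope is a pure function of χ; integrate both sides and be done.


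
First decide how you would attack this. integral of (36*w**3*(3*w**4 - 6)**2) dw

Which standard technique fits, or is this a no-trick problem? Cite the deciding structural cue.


Verdict: u-substitution — viewed as a product, the integrand is a composition evaluated at 3*w**4 - 6 times (a constant multiple of) that inner expression's derivative, so u = 3*w**4 - 6 makes it elementary. One could also expand and integrate term by term; the substitution is strictly more direct.


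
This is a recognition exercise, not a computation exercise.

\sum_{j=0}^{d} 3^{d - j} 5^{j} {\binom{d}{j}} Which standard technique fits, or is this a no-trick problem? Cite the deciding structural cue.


Best approach: the binomial theorem — terms weighting {\binom{d}{j}} against matched powers of 5 and 3 reassemble into (5 + 3)^d by the binomial theorem.


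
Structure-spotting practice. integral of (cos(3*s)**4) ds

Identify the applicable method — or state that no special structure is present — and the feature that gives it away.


Technique: a trigonometric identity — cos(3*s)**4 is an even power — the power-reduction identity rewrites it into first-degree cosines.


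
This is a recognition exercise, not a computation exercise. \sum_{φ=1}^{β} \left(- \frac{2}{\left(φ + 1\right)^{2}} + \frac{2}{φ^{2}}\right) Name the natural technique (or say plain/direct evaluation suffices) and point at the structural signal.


Technique: telescoping — consecutive terms evaluate one function at adjacent indices (\frac{2}{φ^{2}} is its current value): one term's tail is the next term's head, so the chain collapses.


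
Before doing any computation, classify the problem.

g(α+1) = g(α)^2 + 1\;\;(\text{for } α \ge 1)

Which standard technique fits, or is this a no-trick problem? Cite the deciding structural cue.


Best approach: no special technique — the recurrence is nonlinear in the sequence values; study it directly, no linear machinery applies.


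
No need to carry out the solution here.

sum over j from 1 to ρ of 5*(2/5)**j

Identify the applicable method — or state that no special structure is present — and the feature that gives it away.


Best approach: the geometric series formula — the ratio of consecutive terms is the constant 2/5, independent of the index — a geometric sum.


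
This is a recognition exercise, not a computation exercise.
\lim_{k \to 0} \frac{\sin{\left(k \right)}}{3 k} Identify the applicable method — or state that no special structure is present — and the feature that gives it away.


Diagnosis: l'Hôpital's rule (0/0) — numerator and denominator both vanish at 0 — a genuine 0/0 form, which is exactly when l'Hôpital applies. A local series expansion at the point resolves it as well; the rule is the packaged version of that step.


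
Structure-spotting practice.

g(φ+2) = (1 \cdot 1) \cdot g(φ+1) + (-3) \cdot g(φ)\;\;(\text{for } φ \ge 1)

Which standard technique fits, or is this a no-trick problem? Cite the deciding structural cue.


Method: the characteristic-root method — this is the constant-coefficient homogeneous case — the whole solution in φ reduces to a polynomial's roots.


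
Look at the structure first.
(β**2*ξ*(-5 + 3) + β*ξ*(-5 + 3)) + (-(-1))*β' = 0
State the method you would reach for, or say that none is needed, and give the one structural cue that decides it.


Technique: separation of variables — solved for the derivative, the right side splits multiplicatively into a function of each variable alone — divide and integrate each side. Rearranged, this also fits the Bernoulli template directly; separation reads the product structure as given.


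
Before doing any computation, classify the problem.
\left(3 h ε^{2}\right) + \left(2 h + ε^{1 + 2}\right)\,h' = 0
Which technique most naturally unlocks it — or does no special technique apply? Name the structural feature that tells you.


Diagnosis: the exact-equation method — because the two cross partials coincide, the form is conservative as written — recover its potential in (ε, h).


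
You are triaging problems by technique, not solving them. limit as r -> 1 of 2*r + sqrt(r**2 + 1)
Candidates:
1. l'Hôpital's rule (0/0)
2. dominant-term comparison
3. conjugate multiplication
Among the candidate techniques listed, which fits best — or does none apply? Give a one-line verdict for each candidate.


Technique: no special technique — no vanishing denominator and no indeterminate clash at the point — evaluation is immediate.
- l'Hôpital's rule (0/0): evaluation at the point is determinate, so the rule has nothing to repair.
- dominant-term comparison: no dominant-degree comparison decides it.
- conjugate multiplication: the conjugate move applies to radical differences, which this is not.


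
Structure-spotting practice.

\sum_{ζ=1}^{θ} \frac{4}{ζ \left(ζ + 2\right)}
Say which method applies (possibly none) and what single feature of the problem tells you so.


Method: telescoping — \frac{4}{ζ \left(ζ + 2\right)} is a collapsed telescope: expand it into simple fractions to see the cancellation.


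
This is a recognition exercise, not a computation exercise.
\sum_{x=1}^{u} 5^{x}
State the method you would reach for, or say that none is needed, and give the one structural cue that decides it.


Best approach: the geometric series formula — each term is 5 times the previous one, so the geometric-series formula applies directly.


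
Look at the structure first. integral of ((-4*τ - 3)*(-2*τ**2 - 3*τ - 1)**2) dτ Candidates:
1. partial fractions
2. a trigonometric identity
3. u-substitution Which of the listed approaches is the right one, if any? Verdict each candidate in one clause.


Verdict: u-substitution — read it as f(-2*τ**2 - 3*τ - 1) times a constant multiple of d(-2*τ**2 - 3*τ - 1): one substitution, u = -2*τ**2 - 3*τ - 1, finishes it. Multiplying out and using the power rule would succeed as well, just with far more bookkeeping.
- partial fractions — the expression is not a ratio of polynomials that decomposes further.
- a trigonometric identity — there is no trigonometric structure at all — the integrand carries no sine or cosine to rewrite.
- u-substitution — a fit — the right tool for this form.


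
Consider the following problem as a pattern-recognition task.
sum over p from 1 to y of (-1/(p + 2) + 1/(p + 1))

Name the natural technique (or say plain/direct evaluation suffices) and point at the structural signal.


Method: telescoping — a difference of consecutive values of one function (1/(p + 1) at one index and the next) — telescoping by construction.


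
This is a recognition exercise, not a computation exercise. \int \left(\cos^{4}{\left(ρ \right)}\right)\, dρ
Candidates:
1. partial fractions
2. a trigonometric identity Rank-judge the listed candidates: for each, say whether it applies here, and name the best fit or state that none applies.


Diagnosis: a trigonometric identity — reduce \cos^{4}{\left(ρ \right)} with the power-reduction formula and the integral becomes first-degree trigonometry.
- partial fractions: there is no rational-function structure to decompose.
- a trigonometric identity: applicable, and directly so.


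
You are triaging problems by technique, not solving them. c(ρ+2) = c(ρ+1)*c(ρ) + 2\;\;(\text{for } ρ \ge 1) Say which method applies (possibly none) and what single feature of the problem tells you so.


Best approach: no special technique — the recurrence is nonlinear in the sequence terms; no linear-recurrence method fits it as written — one iterates or studies it directly.


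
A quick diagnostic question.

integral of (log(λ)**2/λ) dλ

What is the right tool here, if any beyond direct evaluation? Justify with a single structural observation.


Diagnosis: u-substitution — the only nontrivial dependence routes through log(λ), whose derivative supplies the leftover factor up to a constant multiple — u = log(λ) flattens it.


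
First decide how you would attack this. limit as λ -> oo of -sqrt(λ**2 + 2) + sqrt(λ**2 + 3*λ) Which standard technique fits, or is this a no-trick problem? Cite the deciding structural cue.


Best approach: conjugate multiplication — the difference sqrt(λ**2 + 3*λ) - sqrt(λ**2 + 2) is an ∞ − ∞ stalemate; its conjugate partner breaks the tie.


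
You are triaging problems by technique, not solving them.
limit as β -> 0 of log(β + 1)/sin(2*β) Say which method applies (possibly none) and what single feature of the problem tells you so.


Diagnosis: l'Hôpital's rule (0/0) — numerator and denominator both vanish at 0 — a genuine 0/0 form, which is exactly when l'Hôpital applies. A local series expansion at the point resolves it as well; the rule is the packaged version of that step.


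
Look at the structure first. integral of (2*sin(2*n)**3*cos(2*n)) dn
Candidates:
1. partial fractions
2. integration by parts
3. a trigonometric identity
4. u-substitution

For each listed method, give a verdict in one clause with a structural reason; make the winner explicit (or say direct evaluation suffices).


Diagnosis: u-substitution — collected, the integrand has one factor that is, up to a constant, the derivative of an inner expression the rest depends on — substitute for that inner expression.
- partial fractions: the expression is not a ratio of polynomials that decomposes further.
- integration by parts: the integrand does not split as a nonconstant polynomial times an exp, sine, cosine of a linear argument, or logarithm — no polynomial-kernel parts product to differentiate one side of.
- a trigonometric identity: no identity rewrites this into an easier trigonometric form.
- u-substitution: applies; the problem has the shape this method handles.


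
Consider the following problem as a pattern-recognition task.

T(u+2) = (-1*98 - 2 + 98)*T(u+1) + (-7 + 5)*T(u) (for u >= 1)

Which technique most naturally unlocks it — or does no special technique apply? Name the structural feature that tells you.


Technique: the characteristic-root method — no index-dependence in the weights and nothing inhomogeneous: classic characteristic-equation setup.


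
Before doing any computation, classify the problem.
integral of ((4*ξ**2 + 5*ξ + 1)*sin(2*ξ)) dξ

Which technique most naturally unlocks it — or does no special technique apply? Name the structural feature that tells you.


Method: integration by parts — a polynomial factor 4*ξ**2 + 5*ξ + 1 multiplies sin(2*ξ); differentiating 4*ξ**2 + 5*ξ + 1 lowers its degree while sin(2*ξ) integrates cleanly, so parts wins.


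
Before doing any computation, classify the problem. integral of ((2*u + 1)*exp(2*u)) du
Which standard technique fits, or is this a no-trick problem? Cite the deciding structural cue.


Technique: integration by parts — a polynomial 2*u + 1 against the kernel exp(2*u) is the signature bounded-ladder case for integration by parts.


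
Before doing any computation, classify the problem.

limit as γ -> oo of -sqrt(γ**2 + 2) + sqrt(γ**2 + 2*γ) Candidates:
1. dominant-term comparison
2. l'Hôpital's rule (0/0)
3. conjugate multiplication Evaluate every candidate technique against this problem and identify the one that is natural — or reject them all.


Diagnosis: conjugate multiplication — infinity minus infinity with a radical in play — multiply by the conjugate so the divergences of sqrt(γ**2 + 2*γ) and sqrt(γ**2 + 2) annihilate.
- dominant-term comparison — this limit is not decided by comparing leading-term growth at infinity.
- l'Hôpital's rule (0/0): the expression is a difference driving to ∞ − ∞, not a 0/0 quotient — there is no ratio for the rule to differentiate.
- conjugate multiplication: yes, a natural case for it.


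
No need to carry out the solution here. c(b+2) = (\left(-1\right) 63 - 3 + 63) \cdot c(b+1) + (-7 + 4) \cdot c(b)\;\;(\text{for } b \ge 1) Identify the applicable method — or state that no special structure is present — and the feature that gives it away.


Best approach: the characteristic-root method — no index-dependence in the weights and nothing inhomogeneous: classic characteristic-equation setup.


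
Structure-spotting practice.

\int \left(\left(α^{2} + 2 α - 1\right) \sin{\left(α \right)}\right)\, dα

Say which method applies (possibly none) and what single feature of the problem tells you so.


Technique: integration by parts — a polynomial α^{2} + 2 α - 1 against the kernel \sin{\left(α \right)} is the signature bounded-ladder case for integration by parts.


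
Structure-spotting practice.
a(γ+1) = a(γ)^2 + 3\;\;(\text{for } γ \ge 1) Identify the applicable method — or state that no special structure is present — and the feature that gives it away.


Verdict: no special technique — the unknown enters the rule nonlinearly, not as a weighted sum — no linear method is even well-posed.


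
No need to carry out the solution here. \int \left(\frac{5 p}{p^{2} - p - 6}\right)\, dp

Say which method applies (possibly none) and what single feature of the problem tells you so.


Diagnosis: partial fractions — the bottom, p^{2} - p - 6, comes apart into simple factors, and a proper rational function over split factors decomposes.


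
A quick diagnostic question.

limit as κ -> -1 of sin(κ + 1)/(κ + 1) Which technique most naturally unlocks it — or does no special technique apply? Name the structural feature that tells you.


Diagnosis: l'Hôpital's rule (0/0) — the 0/0 form at -1 is the signature situation for l'Hôpital's rule. The standard small-argument limits would also carry it; the rule is the systematic route.


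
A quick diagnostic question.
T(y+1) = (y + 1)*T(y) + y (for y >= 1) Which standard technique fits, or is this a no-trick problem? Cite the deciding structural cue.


Verdict: a summation factor — one step of memory with a weight y + 1 that changes as the index grows — the summation-factor construction is built for this.


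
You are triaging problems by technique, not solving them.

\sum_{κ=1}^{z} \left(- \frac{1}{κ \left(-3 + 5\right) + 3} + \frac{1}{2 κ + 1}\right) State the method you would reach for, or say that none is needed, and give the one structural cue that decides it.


Diagnosis: telescoping — difference-of-shifts structure (each term adds \frac{1}{2 κ + 1}, then subtracts its one-index-advanced value, which the following term adds back) leaves only the first and last pieces standing.


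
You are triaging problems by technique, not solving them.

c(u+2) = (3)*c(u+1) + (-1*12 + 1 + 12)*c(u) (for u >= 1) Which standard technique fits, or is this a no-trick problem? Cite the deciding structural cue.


Technique: the characteristic-root method — the recurrence is linear and homogeneous with constant coefficients, so the ansatz r^u turns it into a polynomial equation for r.


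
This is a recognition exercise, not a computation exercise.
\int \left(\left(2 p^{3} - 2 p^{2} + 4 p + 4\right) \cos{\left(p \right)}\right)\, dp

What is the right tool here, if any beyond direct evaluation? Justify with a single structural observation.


Method: integration by parts — 2 p^{3} - 2 p^{2} + 4 p + 4 dies after finitely many derivatives while \cos{\left(p \right)} cycles under integration — the tabular/parts setup.


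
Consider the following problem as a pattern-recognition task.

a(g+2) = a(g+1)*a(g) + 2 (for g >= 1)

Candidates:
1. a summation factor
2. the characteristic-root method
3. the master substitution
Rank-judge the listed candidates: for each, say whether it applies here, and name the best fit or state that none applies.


Technique: no special technique — once the recursion is nonlinear, characteristic roots, master substitutions, and summation factors are all off the table.
- a summation factor — no summation factor applies — the rule is not linear in the sequence values.
- the characteristic-root method: the recursion is nonlinear in the sequence values, so no linear-modes ansatz applies.
- the master substitution — the recursive argument is a shift of the index, not a fixed fraction of it.


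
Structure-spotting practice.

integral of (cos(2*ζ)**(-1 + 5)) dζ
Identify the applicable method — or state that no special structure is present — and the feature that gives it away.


Verdict: a trigonometric identity — the even trigonometric power cos(2*ζ)**(-1 + 5) reduces by a double-angle identity before any integration is attempted.


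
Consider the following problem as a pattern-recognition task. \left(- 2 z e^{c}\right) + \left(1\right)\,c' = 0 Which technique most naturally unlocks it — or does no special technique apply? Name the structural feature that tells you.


Method: separation of variables — solved for the derivative, the right side splits multiplicatively into a function of each variable alone — divide and integrate each side.


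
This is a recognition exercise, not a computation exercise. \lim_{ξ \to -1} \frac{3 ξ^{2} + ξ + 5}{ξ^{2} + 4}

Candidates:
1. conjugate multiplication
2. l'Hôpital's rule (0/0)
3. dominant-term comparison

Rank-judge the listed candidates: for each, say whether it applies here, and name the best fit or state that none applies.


Verdict: no special technique — no vanishing denominator and no indeterminate clash at the point — evaluation is immediate.
- conjugate multiplication: rationalization has no target — no divergent radical difference appears.
- l'Hôpital's rule (0/0): evaluation at the point is determinate, so the rule has nothing to repair.
- dominant-term comparison: this limit is not decided by comparing polynomial growth at infinity.


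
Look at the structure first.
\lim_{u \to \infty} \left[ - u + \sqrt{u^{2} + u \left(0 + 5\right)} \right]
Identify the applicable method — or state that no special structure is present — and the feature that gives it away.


Method: conjugate multiplication — turning the difference into a conjugate-rationalized ratio makes the limit readable.


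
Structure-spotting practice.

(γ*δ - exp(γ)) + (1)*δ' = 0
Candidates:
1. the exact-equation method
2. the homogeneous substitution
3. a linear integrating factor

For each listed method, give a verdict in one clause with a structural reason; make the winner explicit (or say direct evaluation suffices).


Best approach: a linear integrating factor — the unknown enters only to the first power against a nonzero forcing term — the integrating-factor template applies directly.
- the exact-equation method: the cross partial derivatives disagree, so no single potential exists.
- the homogeneous substitution — solved for the derivative, the right side changes under joint scaling of the two variables.
- a linear integrating factor: yes — fits the structure here.


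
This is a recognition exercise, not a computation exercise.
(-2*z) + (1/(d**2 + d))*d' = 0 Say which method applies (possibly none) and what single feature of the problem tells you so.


Technique: separation of variables — solved for the derivative, the right side splits multiplicatively into a function of each variable alone — divide and integrate each side. This doubles as a Bernoulli equation in the unknown as written; dividing and integrating works on it directly.


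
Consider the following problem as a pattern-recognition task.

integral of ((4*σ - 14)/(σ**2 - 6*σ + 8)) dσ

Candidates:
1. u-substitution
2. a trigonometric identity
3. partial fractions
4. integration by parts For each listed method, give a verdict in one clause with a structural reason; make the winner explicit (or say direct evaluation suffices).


Diagnosis: partial fractions — with σ**2 - 6*σ + 8 factorable and the degree on top strictly smaller, simple-fraction decomposition is immediate.
- u-substitution: no subexpression of the integrand serves as a whole-integral substitution inner — individual terms may offer their own, but none carries its derivative as a factor of the full integrand; a working change of variable would have to be constructed from outside the expression.
- a trigonometric identity: there is no trigonometric structure at all — the integrand carries no sine or cosine to rewrite.
- partial fractions — a fit — the right tool for this form.
- integration by parts: the nonconstant-polynomial-times-standard-kernel pattern (an exp, sine, cosine, or logarithm partner) is absent.


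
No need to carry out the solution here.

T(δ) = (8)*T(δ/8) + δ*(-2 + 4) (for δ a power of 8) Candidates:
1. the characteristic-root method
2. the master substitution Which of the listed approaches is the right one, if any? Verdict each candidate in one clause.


Technique: the master substitution — the argument contracts 8-fold per step: reindex δ exponentially and solve the linear recurrence in the new index.
- the characteristic-root method — the recursion divides its index rather than shifting it — outside the constant-shift family the root method covers.
- the master substitution — yes — fits the structure here.


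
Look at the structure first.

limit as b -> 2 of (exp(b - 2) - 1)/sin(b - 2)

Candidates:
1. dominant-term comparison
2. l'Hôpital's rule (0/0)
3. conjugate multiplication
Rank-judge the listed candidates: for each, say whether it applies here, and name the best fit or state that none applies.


Diagnosis: l'Hôpital's rule (0/0) — the 0/0 form at 2 is the signature situation for l'Hôpital's rule. A local series expansion at the point resolves it as well; the rule is the packaged version of that step.
- dominant-term comparison — leading-power comparison does not apply to this form.
- l'Hôpital's rule (0/0) — yes — fits the structure here.
- conjugate multiplication — there are no radicals in tension whose conjugate would simplify matters.


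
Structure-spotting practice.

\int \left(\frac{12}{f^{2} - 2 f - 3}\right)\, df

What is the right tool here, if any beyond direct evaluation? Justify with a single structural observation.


Verdict: partial fractions — the bottom factors while the top stays lower-degree — split into simple fractions and integrate piece by piece.


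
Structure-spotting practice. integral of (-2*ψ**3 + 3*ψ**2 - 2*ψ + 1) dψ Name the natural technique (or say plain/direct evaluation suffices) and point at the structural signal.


Best approach: no special technique — a term-by-term power-rule job in ψ; no substitution or rearrangement earns its keep here.


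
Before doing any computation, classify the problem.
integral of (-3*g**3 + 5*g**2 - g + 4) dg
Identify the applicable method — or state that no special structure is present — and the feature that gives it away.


Best approach: no special technique — a term-by-term power-rule job in g; no substitution or rearrangement earns its keep here.


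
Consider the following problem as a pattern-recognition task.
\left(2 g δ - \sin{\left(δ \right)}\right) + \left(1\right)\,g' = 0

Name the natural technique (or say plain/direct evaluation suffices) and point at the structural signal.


Technique: a linear integrating factor — the unknown enters only to the first power against a nonzero forcing term — the integrating-factor template applies directly.


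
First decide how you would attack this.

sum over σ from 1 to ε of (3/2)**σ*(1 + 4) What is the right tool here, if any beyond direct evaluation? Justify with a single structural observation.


Technique: the geometric series formula — consecutive terms stand in a fixed index-free ratio — the geometric sum formula closes it.


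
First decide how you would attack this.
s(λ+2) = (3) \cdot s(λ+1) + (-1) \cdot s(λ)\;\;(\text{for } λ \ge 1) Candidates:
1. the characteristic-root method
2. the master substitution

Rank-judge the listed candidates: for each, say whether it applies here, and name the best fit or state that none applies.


Verdict: the characteristic-root method — shift-invariance with fixed coefficients calls for exponential trials; the characteristic polynomial finds every r^λ.
- the characteristic-root method: a fit — the right tool for this form.
- the master substitution: this is shift-type recursion, outside the divide-and-conquer template.


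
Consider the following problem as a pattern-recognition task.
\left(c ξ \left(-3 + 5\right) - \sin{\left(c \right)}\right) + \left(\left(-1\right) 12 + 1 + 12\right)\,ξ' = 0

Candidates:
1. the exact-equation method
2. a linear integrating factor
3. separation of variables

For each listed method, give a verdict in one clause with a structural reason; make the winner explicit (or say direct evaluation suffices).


Diagnosis: a linear integrating factor — the unknown enters only to the first power against a nonzero forcing term — the integrating-factor template applies directly.
- the exact-equation method — no potential function has this form as its differential, as written.
- a linear integrating factor: yes — fits the structure here.
- separation of variables: the two dependences do not factor apart.


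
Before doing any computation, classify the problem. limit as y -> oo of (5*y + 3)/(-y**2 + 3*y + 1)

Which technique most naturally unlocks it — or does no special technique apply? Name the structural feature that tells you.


Diagnosis: dominant-term comparison — divide by the highest power of y present: lower-order terms vanish and the dominant ratio remains. Viewed as a single quotient this is an ∞/∞ form — an at-infinity application of l'Hôpital's rule would also resolve it; comparing leading growth reads the answer without differentiating.


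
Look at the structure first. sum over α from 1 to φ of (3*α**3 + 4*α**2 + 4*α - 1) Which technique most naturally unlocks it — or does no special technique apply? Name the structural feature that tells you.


Verdict: no special technique — nothing telescopes and nothing is geometric; polynomial terms in α sum term by term.


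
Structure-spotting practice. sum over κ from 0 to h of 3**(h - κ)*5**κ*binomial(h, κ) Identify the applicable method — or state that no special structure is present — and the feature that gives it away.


Verdict: the binomial theorem — terms weighting binomial(h, κ) against matched powers of 5 and 3 reassemble into (5 + 3)^h by the binomial theorem.


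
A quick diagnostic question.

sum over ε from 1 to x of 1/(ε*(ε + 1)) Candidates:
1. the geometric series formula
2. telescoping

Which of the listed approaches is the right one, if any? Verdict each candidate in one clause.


Verdict: telescoping — the denominator's roots in 1/(ε*(ε + 1)) sit an integer apart: decomposition produces a self-cancelling chain.
- the geometric series formula: dividing successive terms gives an index-dependent quantity, not a constant.
- telescoping: applies; the problem has the shape this method handles.


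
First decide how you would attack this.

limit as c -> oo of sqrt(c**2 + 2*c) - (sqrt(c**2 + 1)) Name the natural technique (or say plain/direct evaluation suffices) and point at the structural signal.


Diagnosis: conjugate multiplication — infinity minus infinity with a radical in play — multiply by the conjugate so the divergences of sqrt(c**2 + 2*c) and sqrt(c**2 + 1) annihilate.


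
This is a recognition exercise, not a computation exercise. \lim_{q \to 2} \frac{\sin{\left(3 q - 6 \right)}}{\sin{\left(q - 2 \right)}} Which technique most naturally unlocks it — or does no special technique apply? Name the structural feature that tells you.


Verdict: l'Hôpital's rule (0/0) — the 0/0 form at 2 is the signature situation for l'Hôpital's rule. A first-order expansion at the point is an equally standard path; the rule packages it.


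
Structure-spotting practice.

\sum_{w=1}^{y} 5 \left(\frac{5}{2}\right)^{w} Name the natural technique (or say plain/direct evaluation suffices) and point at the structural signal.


Verdict: the geometric series formula — each term is \frac{5}{2} times the previous one, so the geometric-series formula applies directly.


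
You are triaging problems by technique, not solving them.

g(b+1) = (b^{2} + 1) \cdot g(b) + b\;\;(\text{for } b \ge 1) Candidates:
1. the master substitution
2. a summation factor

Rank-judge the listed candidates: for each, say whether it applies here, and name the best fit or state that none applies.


Technique: a summation factor — one step of memory with a weight b^{2} + 1 that changes as the index grows — the summation-factor construction is built for this.
- the master substitution: this is shift-type recursion, outside the divide-and-conquer template.
- a summation factor: yes, a natural case for it.


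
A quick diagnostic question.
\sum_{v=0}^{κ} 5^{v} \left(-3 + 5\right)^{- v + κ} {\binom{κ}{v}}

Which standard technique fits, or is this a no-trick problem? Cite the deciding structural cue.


Method: the binomial theorem — the binomial coefficients weight matched powers of 5 and (-3 + 5), which is exactly the expansion of a binomial power.


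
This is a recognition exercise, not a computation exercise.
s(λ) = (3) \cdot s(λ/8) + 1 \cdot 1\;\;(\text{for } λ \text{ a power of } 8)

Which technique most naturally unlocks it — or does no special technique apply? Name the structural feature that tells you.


Verdict: the master substitution — the argument shrinks by the factor 8, so measure the index on a logarithmic scale and the recursion becomes a shift.
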